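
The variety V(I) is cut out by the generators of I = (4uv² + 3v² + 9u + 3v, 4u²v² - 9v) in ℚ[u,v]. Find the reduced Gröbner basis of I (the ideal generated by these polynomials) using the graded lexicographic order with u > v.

G = {v⁴ - 2v³ + 3uv - 5/4v² - 27/4u - 45/4v, uv² + ¾v² + 9/4u + ¾v, u² + ⅓uv - ¼v² - ¾u + ¾v}

f_1 = 4uv² + 3v² + 9u + 3v, LT = uv².
f_2 = 4u²v² - 9v, LT = u²v².

S(f_1,f_2): lcm = u²v². S = ¾uv² + 9/4u² + ¾uv + 9/4v.
  leading term uv²: subtract (3/16)·f_1 from ¾uv² + 9/4u² + ¾uv + 9/4v → 9/4u² + ¾uv - 9/16v² - 27/16u + 27/16v
  leading term u²: no divisor's leading term divides it; move 9/4u² to the remainder.
  leading term uv: no divisor's leading term divides it; move ¾uv to the remainder.
  leading term v²: no divisor's leading term divides it; move -9/16v² to the remainder.
  leading term u: no divisor's leading term divides it; move -27/16u to the remainder.
  leading term v: no divisor's leading term divides it; move 27/16v to the remainder.
  remainder 9/4u² + ¾uv - 9/16v² - 27/16u + 27/16v ≠ 0; add g_3 = 9/4u² + ¾uv - 9/16v² - 27/16u + 27/16v to the basis.

S(f_1,g_3): lcm = u²v². S = -⅓uv³ + ¼v⁴ + 3/2uv² - ¾v³ + 9/4u² + ¾uv.
  leading term uv³: subtract (-1/12v)·f_1 from -⅓uv³ + ¼v⁴ + 3/2uv² - ¾v³ + 9/4u² + ¾uv → ¼v⁴ + 3/2uv² - ½v³ + 9/4u² + 3/2uv + ¼v²
  leading term v⁴: no divisor's leading term divides it; move ¼v⁴ to the remainder.
  leading term uv²: subtract (⅜)·f_1 from 3/2uv² - ½v³ + 9/4u² + 3/2uv + ¼v² → -½v³ + 9/4u² + 3/2uv - ⅞v² - 27/8u - 9/8v
  leading term v³: no divisor's leading term divides it; move -½v³ to the remainder.
  leading term u²: subtract (1)·g_3 from 9/4u² + 3/2uv - ⅞v² - 27/8u - 9/8v → ¾uv - 5/16v² - 27/16u - 45/16v
  leading term uv: no divisor's leading term divides it; move ¾uv to the remainder.
  leading term v²: no divisor's leading term divides it; move -5/16v² to the remainder.
  leading term u: no divisor's leading term divides it; move -27/16u to the remainder.
  leading term v: no divisor's leading term divides it; move -45/16v to the remainder.
  remainder ¼v⁴ - ½v³ + ¾uv - 5/16v² - 27/16u - 45/16v ≠ 0; add g_4 = ¼v⁴ - ½v³ + ¾uv - 5/16v² - 27/16u - 45/16v to the basis.

The other S-polynomials (S(f_2,g_3), S(f_1,g_4), S(f_2,g_4), S(g_3,g_4)) all reduce to 0 modulo the current basis, so we have a Gröbner basis.
Inter-reduce: drop elements whose leading term is divisible by another's, tail-reduce, and make monic.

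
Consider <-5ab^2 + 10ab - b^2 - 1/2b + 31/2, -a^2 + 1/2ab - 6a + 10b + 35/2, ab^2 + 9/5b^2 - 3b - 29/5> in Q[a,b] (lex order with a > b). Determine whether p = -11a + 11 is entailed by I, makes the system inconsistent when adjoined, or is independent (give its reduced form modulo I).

First compute the reduced Gröbner basis of I by Buchberger's algorithm.
f_1 = -5ab^2 + 10ab - b^2 - 1/2b + 31/2, LT = ab^2.
f_2 = -a^2 + 1/2ab - 6a + 10b + 35/2, LT = a^2.
f_3 = ab^2 + 9/5b^2 - 3b - 29/5, LT = ab^2.

S(f_1,f_2): lcm = a^2b^2. S = -2a^2b + 1/2ab^3 - 29/5ab^2 + 1/10ab - 31/10a + 10b^3 + 35/2b^2.
  reduce S modulo (f_1, f_2, f_3):
  remainder 1/2ab - 31/10a + 99/10b^3 - 139/100b^2 - 3287/100b - 899/50 ≠ 0; add h_4 = 1/2ab - 31/10a + 99/10b^3 - 139/100b^2 - 3287/100b - 899/50 to the basis.

S(f_1,f_3): lcm = ab^2. S = -2ab - 8/5b^2 + 31/10b + 27/10.
  reduce S modulo (f_1, f_2, f_3, h_4):
  remainder -62/5a + 198/5b^3 - 179/25b^2 - 6419/50b - 3461/50 ≠ 0; add h_5 = -62/5a + 198/5b^3 - 179/25b^2 - 6419/50b - 3461/50 to the basis.

S(f_2,f_3): lcm = a^2b^2. S = -1/2ab^3 + 21/5ab^2 + 3ab + 29/5a - 10b^3 - 35/2b^2.
  reduce S modulo (f_1, f_2, f_3, h_4, h_5):
  remainder 2673/310b^3 - 89773/3100b^2 - 146781/3100b - 15139/1550 ≠ 0; add h_6 = 2673/310b^3 - 89773/3100b^2 - 146781/3100b - 15139/1550 to the basis.

S(f_1,h_4): lcm = ab^2. S = 21/5ab - 99/5b^4 + 139/50b^3 + 3297/50b^2 + 1803/50b - 31/10.
  reduce S modulo (f_1, f_2, f_3, h_4, h_5, h_6):
  remainder -1706818/6561b^2 - 4807787/14580b - 9133723/131220 ≠ 0; add h_7 = -1706818/6561b^2 - 4807787/14580b - 9133723/131220 to the basis.

S(f_1,h_5): lcm = ab^2. S = -2ab + 99/31b^5 - 179/310b^4 - 6419/620b^3 - 3337/620b^2 + 1/10b - 31/10.
  reduce S modulo (f_1, f_2, f_3, h_4, h_5, h_6, h_7):
  remainder -2209249254198079/200742278616000b - 2209249254198079/200742278616000 ≠ 0; add h_8 = -2209249254198079/200742278616000b - 2209249254198079/200742278616000 to the basis.

The other S-polynomials (S(f_2,h_4), S(f_3,h_4), S(f_2,h_5), S(f_3,h_5), S(h_4,h_5), S(f_1,h_6), S(f_2,h_6), S(f_3,h_6), S(h_4,h_6), S(h_5,h_6), S(f_1,h_7), S(f_2,h_7), S(f_3,h_7), S(h_4,h_7), S(h_5,h_7), S(h_6,h_7), S(f_1,h_8), S(f_2,h_8), S(f_3,h_8), S(h_4,h_8), S(h_5,h_8), S(h_6,h_8), S(h_7,h_8)) all reduce to 0 modulo the current basis, so we have a Gröbner basis.
Inter-reduce: drop elements whose leading term is divisible by another's, tail-reduce, and make monic.
Reduced Gröbner basis: {a - 1, b + 1}.
Label its elements g_1 = a - 1, g_2 = b + 1.

Reduce p = -11a + 11 modulo G:
  leading term a: subtract (-11)·g_1 from -11a + 11 → 0
  normal form = 0.
Since the normal form is 0, p ∈ I.

-11a + 11 lies in I (it reduces to 0).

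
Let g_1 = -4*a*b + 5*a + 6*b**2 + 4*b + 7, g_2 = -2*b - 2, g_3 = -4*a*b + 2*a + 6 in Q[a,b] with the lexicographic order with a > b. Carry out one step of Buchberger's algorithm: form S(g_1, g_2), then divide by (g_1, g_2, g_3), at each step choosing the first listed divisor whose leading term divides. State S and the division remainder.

S(g_1, g_2) = -9/4*a - 3/2*b**2 - b - 7/4; remainder on division = -9/4*a - 9/4.

lcm(LM(g_1), LM(g_2)) = a*b.
S = (lcm/LT(g_1))·g_1 − (lcm/LT(g_2))·g_2 = -9/4*a - 3/2*b**2 - b - 7/4.
Reduce S modulo (g_1, g_2, g_3) in that order:
  leading term a: no divisor's leading term divides it; move -9/4*a to the remainder.
  leading term b**2: subtract (3/4*b)·g_2 from -3/2*b**2 - b - 7/4 → 1/2*b - 7/4
  leading term b: subtract (-1/4)·g_2 from 1/2*b - 7/4 → -9/4
  leading term 1: no divisor's leading term divides it; move -9/4 to the remainder.
The remainder -9/4*a - 9/4 is nonzero, so it would be added as the next basis element.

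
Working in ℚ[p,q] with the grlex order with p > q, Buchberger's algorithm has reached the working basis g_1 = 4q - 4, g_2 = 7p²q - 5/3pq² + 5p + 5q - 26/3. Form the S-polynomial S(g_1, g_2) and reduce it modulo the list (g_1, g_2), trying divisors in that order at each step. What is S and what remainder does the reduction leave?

S(g_1, g_2) = 5/21pq² - p² - 5/7p - 5/7q + 26/21; remainder on division = -p² - 10/21p + 11/21.

lcm(LM(g_1), LM(g_2)) = p²q.
S = (lcm/LT(g_1))·g_1 − (lcm/LT(g_2))·g_2 = 5/21pq² - p² - 5/7p - 5/7q + 26/21.
Reduce S modulo (g_1, g_2) in that order:
  leading term pq²: subtract (5/84pq)·g_1 from 5/21pq² - p² - 5/7p - 5/7q + 26/21 → -p² + 5/21pq - 5/7p - 5/7q + 26/21
  leading term p²: no divisor's leading term divides it; move -p² to the remainder.
  leading term pq: subtract (5/84p)·g_1 from 5/21pq - 5/7p - 5/7q + 26/21 → -10/21p - 5/7q + 26/21
  leading term p: no divisor's leading term divides it; move -10/21p to the remainder.
  leading term q: subtract (-5/28)·g_1 from -5/7q + 26/21 → 11/21
  leading term 1: no divisor's leading term divides it; move 11/21 to the remainder.
The remainder -p² - 10/21p + 11/21 is nonzero, so it would be added as the next basis element.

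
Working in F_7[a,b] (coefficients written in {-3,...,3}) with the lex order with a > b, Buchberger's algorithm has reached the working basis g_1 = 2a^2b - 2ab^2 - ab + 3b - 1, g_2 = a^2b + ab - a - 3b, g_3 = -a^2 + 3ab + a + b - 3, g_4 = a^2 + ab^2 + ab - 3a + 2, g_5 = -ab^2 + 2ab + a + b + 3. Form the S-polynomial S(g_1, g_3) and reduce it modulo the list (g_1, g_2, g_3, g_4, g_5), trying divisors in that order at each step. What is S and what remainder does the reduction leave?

lcm(LM(g_1), LM(g_3)) = a^2b.
S = (lcm/LT(g_1))·g_1 − (lcm/LT(g_3))·g_3 = 2ab^2 - 3ab + b^2 + 2b + 3.
Reduce S modulo (g_1, g_2, g_3, g_4, g_5) in that order:
  leading term ab^2: subtract (-2)·g_5 from 2ab^2 - 3ab + b^2 + 2b + 3 → ab + 2a + b^2 - 3b + 2
  leading term ab: no divisor's leading term divides it; move ab to the remainder.
  leading term a: no divisor's leading term divides it; move 2a to the remainder.
  leading term b^2: no divisor's leading term divides it; move b^2 to the remainder.
  leading term b: no divisor's leading term divides it; move -3b to the remainder.
  leading term 1: no divisor's leading term divides it; move 2 to the remainder.
The remainder ab + 2a + b^2 - 3b + 2 is nonzero, so it would be added as the next basis element.

S(g_1, g_3) = 2ab^2 - 3ab + b^2 + 2b + 3; remainder on division = ab + 2a + b^2 - 3b + 2.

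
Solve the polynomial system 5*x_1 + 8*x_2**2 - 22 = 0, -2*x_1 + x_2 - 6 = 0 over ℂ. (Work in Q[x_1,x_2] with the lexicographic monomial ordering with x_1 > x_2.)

{(-133/32, -37/16), (-2, 2)}

Compute a lex Gröbner basis by Buchberger's algorithm.
f_1 = 5*x_1 + 8*x_2**2 - 22, LT = x_1.
f_2 = -2*x_1 + x_2 - 6, LT = x_1.

S(f_1,f_2): lcm = x_1. S = 8/5*x_2**2 + 1/2*x_2 - 37/5.
  leading term x_2**2: no divisor's leading term divides it; move 8/5*x_2**2 to the remainder.
  leading term x_2: no divisor's leading term divides it; move 1/2*x_2 to the remainder.
  leading term 1: no divisor's leading term divides it; move -37/5 to the remainder.
  remainder 8/5*x_2**2 + 1/2*x_2 - 37/5 ≠ 0; add h_3 = 8/5*x_2**2 + 1/2*x_2 - 37/5 to the basis.

The other S-polynomials (S(f_1,h_3), S(f_2,h_3)) all reduce to 0 modulo the current basis, so we have a Gröbner basis.
Inter-reduce: drop elements whose leading term is divisible by another's, tail-reduce, and make monic.
Reduced Gröbner basis: {x_1 - 1/2*x_2 + 3, x_2**2 + 5/16*x_2 - 37/8}.

From the last basis element, x_2**2 + 5/16*x_2 - 37/8 = 0, so x_2 takes values in {-37/16, 2}. Each choice, substituted upward through the basis, yields the corresponding point(s) of the solution set.
  x_2 = -37/16: the earlier basis element becomes x_1 + 133/32 = 0, giving x_1 = -133/32 — point (-133/32, -37/16).
  x_2 = 2: the earlier basis element becomes x_1 + 2 = 0, giving x_1 = -2 — point (-2, 2).
Check: every point annihilates each of the original generators.
A lex Gröbner basis triangularizes the system, enabling back-substitution.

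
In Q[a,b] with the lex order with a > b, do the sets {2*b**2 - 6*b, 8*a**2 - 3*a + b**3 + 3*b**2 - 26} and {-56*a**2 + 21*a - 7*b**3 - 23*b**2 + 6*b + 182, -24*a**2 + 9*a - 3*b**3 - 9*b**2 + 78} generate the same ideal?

For a fixed monomial order, each ideal has a unique reduced Gröbner basis; comparing bases decides equality.
Buchberger on the first generating set:
f_1 = 2*b**2 - 6*b, LT = b**2.
f_2 = 8*a**2 - 3*a + b**3 + 3*b**2 - 26, LT = a**2.

The S-polynomials (S(f_1,f_2)) all reduce to 0 modulo the current basis, so we have a Gröbner basis.
Inter-reduce: drop elements whose leading term is divisible by another's, tail-reduce, and make monic.
Reduced Gröbner basis: {a**2 - 3/8*a + 9/4*b - 13/4, b**2 - 3*b}.

Buchberger on the second generating set:
h_1 = -56*a**2 + 21*a - 7*b**3 - 23*b**2 + 6*b + 182, LT = a**2.
h_2 = -24*a**2 + 9*a - 3*b**3 - 9*b**2 + 78, LT = a**2.

S(h_1,h_2): lcm = a**2. S = 1/28*b**2 - 3/28*b.
  leading term b**2: no divisor's leading term divides it; move 1/28*b**2 to the remainder.
  leading term b: no divisor's leading term divides it; move -3/28*b to the remainder.
  remainder 1/28*b**2 - 3/28*b ≠ 0; add k_3 = 1/28*b**2 - 3/28*b to the basis.

The other S-polynomials (S(h_1,k_3), S(h_2,k_3)) all reduce to 0 modulo the current basis, so we have a Gröbner basis.
Inter-reduce: drop elements whose leading term is divisible by another's, tail-reduce, and make monic.
Reduced Gröbner basis: {a**2 - 3/8*a + 9/4*b - 13/4, b**2 - 3*b}.

Same reduced basis, so the two generating sets span the same ideal.

Yes, the ideals are equal.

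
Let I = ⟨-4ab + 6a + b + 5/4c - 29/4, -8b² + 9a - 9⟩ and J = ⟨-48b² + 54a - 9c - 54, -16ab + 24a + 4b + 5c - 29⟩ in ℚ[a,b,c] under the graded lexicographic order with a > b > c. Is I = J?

No, the ideals differ.

Two ideals are equal iff their reduced Gröbner bases coincide (the reduced basis is unique for a fixed ordering).
Buchberger on the first generating set:
f_1 = -4ab + 6a + b + 5/4c - 29/4, LT = ab.
f_2 = -8b² + 9a - 9, LT = b².

S(f_1,f_2): lcm = ab². S = 9/8a² - 3/2ab - ¼b² - 5/16bc - 9/8a + 29/16b.
  reduce S modulo (f_1, f_2):
  remainder 9/8a² - 5/16bc - 117/32a + 23/16b - 15/32c + 3 ≠ 0; add g_3 = 9/8a² - 5/16bc - 117/32a + 23/16b - 15/32c + 3 to the basis.

The other S-polynomials (S(f_1,g_3), S(f_2,g_3)) all reduce to 0 modulo the current basis, so we have a Gröbner basis.
Inter-reduce: drop elements whose leading term is divisible by another's, tail-reduce, and make monic.
Reduced Gröbner basis: {a² - 5/18bc - 13/4a + 23/18b - 5/12c + 8/3, ab - 3/2a - ¼b - 5/16c + 29/16, b² - 9/8a + 9/8}.

Buchberger on the second generating set:
h_1 = -48b² + 54a - 9c - 54, LT = b².
h_2 = -16ab + 24a + 4b + 5c - 29, LT = ab.

S(h_1,h_2): lcm = ab². S = -9/8a² + 3/2ab + 3/16ac + ¼b² + 5/16bc + 9/8a - 29/16b.
  reduce S modulo (h_1, h_2):
  remainder -9/8a² + 3/16ac + 5/16bc + 117/32a - 23/16b + 27/64c - 3 ≠ 0; add k_3 = -9/8a² + 3/16ac + 5/16bc + 117/32a - 23/16b + 27/64c - 3 to the basis.

The other S-polynomials (S(h_1,k_3), S(h_2,k_3)) all reduce to 0 modulo the current basis, so we have a Gröbner basis.
Inter-reduce: drop elements whose leading term is divisible by another's, tail-reduce, and make monic.
Reduced Gröbner basis: {a² - ⅙ac - 5/18bc - 13/4a + 23/18b - ⅜c + 8/3, ab - 3/2a - ¼b - 5/16c + 29/16, b² - 9/8a + 3/16c + 9/8}.

These differ, so the ideals are not equal.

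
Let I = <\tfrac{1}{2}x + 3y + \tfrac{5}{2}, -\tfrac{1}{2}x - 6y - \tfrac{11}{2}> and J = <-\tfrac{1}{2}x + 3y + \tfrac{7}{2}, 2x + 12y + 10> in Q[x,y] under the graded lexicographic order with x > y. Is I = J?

Two ideals are equal iff their reduced Gröbner bases coincide (the reduced basis is unique for a fixed ordering).
Buchberger on the first generating set:
f_1 = \tfrac{1}{2}x + 3y + \tfrac{5}{2}, LT = x.
f_2 = -\tfrac{1}{2}x - 6y - \tfrac{11}{2}, LT = x.

S(f_1,f_2): lcm = x. S = -6y - 6.
  leading term y: no divisor's leading term divides it; move -6y to the remainder.
  leading term 1: no divisor's leading term divides it; move -6 to the remainder.
  remainder -6y - 6 ≠ 0; add g_3 = -6y - 6 to the basis.

The other S-polynomials (S(f_1,g_3), S(f_2,g_3)) all reduce to 0 modulo the current basis, so we have a Gröbner basis.
Inter-reduce: drop elements whose leading term is divisible by another's, tail-reduce, and make monic.
Reduced Gröbner basis: {x - 1, y + 1}.

Buchberger on the second generating set:
h_1 = -\tfrac{1}{2}x + 3y + \tfrac{7}{2}, LT = x.
h_2 = 2x + 12y + 10, LT = x.

S(h_1,h_2): lcm = x. S = -12y - 12.
  leading term y: no divisor's leading term divides it; move -12y to the remainder.
  leading term 1: no divisor's leading term divides it; move -12 to the remainder.
  remainder -12y - 12 ≠ 0; add k_3 = -12y - 12 to the basis.

The other S-polynomials (S(h_1,k_3), S(h_2,k_3)) all reduce to 0 modulo the current basis, so we have a Gröbner basis.
Inter-reduce: drop elements whose leading term is divisible by another's, tail-reduce, and make monic.
Reduced Gröbner basis: {x - 1, y + 1}.

Same reduced basis, so the two generating sets span the same ideal.

Yes, the ideals are equal.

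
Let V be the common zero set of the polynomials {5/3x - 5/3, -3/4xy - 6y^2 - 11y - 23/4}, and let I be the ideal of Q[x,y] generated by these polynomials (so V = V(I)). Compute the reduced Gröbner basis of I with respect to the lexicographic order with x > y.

Buchberger's algorithm terminates because the ascending chain of leading-term ideals stabilizes.

f_1 = 5/3x - 5/3, LT = x.
f_2 = -3/4xy - 6y^2 - 11y - 23/4, LT = xy.

S(f_1,f_2): lcm = xy. S = -8y^2 - 47/3y - 23/3.
  leading term y^2: no divisor's leading term divides it; move -8y^2 to the remainder.
  leading term y: no divisor's leading term divides it; move -47/3y to the remainder.
  leading term 1: no divisor's leading term divides it; move -23/3 to the remainder.
  remainder -8y^2 - 47/3y - 23/3 ≠ 0; add g_3 = -8y^2 - 47/3y - 23/3 to the basis.

The other S-polynomials (S(f_1,g_3), S(f_2,g_3)) all reduce to 0 modulo the current basis, so we have a Gröbner basis.
Inter-reduce: drop elements whose leading term is divisible by another's, tail-reduce, and make monic.

G = {x - 1, y^2 + 47/24y + 23/24}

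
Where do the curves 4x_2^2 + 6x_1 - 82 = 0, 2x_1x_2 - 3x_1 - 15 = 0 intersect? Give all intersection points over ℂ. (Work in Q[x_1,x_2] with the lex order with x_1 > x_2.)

{(3, 4), (55/12 + 5*sqrt(193)/12, -5/4 + sqrt(193)/4), (55/12 - 5*sqrt(193)/12, -sqrt(193)/4 - 5/4)}

Compute a lex Gröbner basis by Buchberger's algorithm.
f_1 = 6x_1 + 4x_2^2 - 82, LT = x_1.
f_2 = 2x_1x_2 - 3x_1 - 15, LT = x_1x_2.

S(f_1,f_2): lcm = x_1x_2. S = 3/2x_1 + 2/3x_2^3 - 41/3x_2 + 15/2.
  leading term x_1: subtract (1/4)·f_1 from 3/2x_1 + 2/3x_2^3 - 41/3x_2 + 15/2 → 2/3x_2^3 - x_2^2 - 41/3x_2 + 28
  leading term x_2^3: no divisor's leading term divides it; move 2/3x_2^3 to the remainder.
  leading term x_2^2: no divisor's leading term divides it; move -x_2^2 to the remainder.
  leading term x_2: no divisor's leading term divides it; move -41/3x_2 to the remainder.
  leading term 1: no divisor's leading term divides it; move 28 to the remainder.
  remainder 2/3x_2^3 - x_2^2 - 41/3x_2 + 28 ≠ 0; add h_3 = 2/3x_2^3 - x_2^2 - 41/3x_2 + 28 to the basis.

The other S-polynomials (S(f_1,h_3), S(f_2,h_3)) all reduce to 0 modulo the current basis, so we have a Gröbner basis.
Inter-reduce: drop elements whose leading term is divisible by another's, tail-reduce, and make monic.
Reduced Gröbner basis: {x_1 + 2/3x_2^2 - 41/3, x_2^3 - 3/2x_2^2 - 41/2x_2 + 42}.

The lex basis is triangular: the last element involves only x_2. Solving x_2^3 - 3/2x_2^2 - 41/2x_2 + 42 = 0 gives x_2 ∈ {4, -5/4 + sqrt(193)/4, -sqrt(193)/4 - 5/4}; substituting each value into the earlier elements determines the remaining variables.
  x_2 = 4: the earlier basis element becomes x_1 - 3 = 0, giving x_1 = 3 — point (3, 4).
  x_2 = -5/4 + sqrt(193)/4: the earlier basis element becomes x_1 - 5*sqrt(193)/12 - 55/12 = 0, giving x_1 = 55/12 + 5*sqrt(193)/12 — point (55/12 + 5*sqrt(193)/12, -5/4 + sqrt(193)/4).
  x_2 = -sqrt(193)/4 - 5/4: the earlier basis element becomes x_1 - 55/12 + 5*sqrt(193)/12 = 0, giving x_1 = 55/12 - 5*sqrt(193)/12 — point (55/12 - 5*sqrt(193)/12, -sqrt(193)/4 - 5/4).
Each listed point satisfies every original equation (direct substitution).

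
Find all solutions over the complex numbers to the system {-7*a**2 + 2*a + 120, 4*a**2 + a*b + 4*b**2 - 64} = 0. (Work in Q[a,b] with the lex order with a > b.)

Compute a lex Gröbner basis by Buchberger's algorithm.
f_1 = -7*a**2 + 2*a + 120, LT = a**2.
f_2 = 4*a**2 + a*b + 4*b**2 - 64, LT = a**2.

S(f_1,f_2): lcm = a**2. S = -1/4*a*b - 2/7*a - b**2 - 8/7.
  reduce S modulo (f_1, f_2):
  remainder -1/4*a*b - 2/7*a - b**2 - 8/7 ≠ 0; add h_3 = -1/4*a*b - 2/7*a - b**2 - 8/7 to the basis.

S(f_1,h_3): lcm = a**2*b. S = -8/7*a**2 - 4*a*b**2 - 2/7*a*b - 32/7*a - 120/7*b.
  reduce S modulo (f_1, f_2, h_3):
  remainder -480/49*a + 16*b**3 - 120/7*b**2 + 8/7*b - 1920/49 ≠ 0; add h_4 = -480/49*a + 16*b**3 - 120/7*b**2 + 8/7*b - 1920/49 to the basis.

S(f_1,h_4): lcm = a**2. S = 49/30*a*b**3 - 7/4*a*b**2 + 7/60*a*b - 30/7*a - 120/7.
  reduce S modulo (f_1, f_2, h_3, h_4):
  remainder -98/15*b**4 - 7/15*b**3 - 127/15*b**2 + 232/15*b ≠ 0; add h_5 = -98/15*b**4 - 7/15*b**3 - 127/15*b**2 + 232/15*b to the basis.

The other S-polynomials (S(f_2,h_3), S(f_2,h_4), S(h_3,h_4), S(f_1,h_5), S(f_2,h_5), S(h_3,h_5), S(h_4,h_5)) all reduce to 0 modulo the current basis, so we have a Gröbner basis.
Inter-reduce: drop elements whose leading term is divisible by another's, tail-reduce, and make monic.
Reduced Gröbner basis: {a - 49/30*b**3 + 7/4*b**2 - 7/60*b + 4, b**4 + 1/14*b**3 + 127/98*b**2 - 116/49*b}.

From the last basis element, b**4 + 1/14*b**3 + 127/98*b**2 - 116/49*b = 0, so b takes values in {0, 1, -15/28 - sqrt(1631)*I/28, -15/28 + sqrt(1631)*I/28}. Each choice, substituted upward through the basis, yields the corresponding point(s) of the solution set.
  b = 0: the earlier basis element becomes a + 4 = 0, giving a = -4 — point (-4, 0).
  b = 1: the earlier basis element becomes a + 4 = 0, giving a = -4 — point (-4, 1).
  b = -15/28 - sqrt(1631)*I/28: the earlier basis element becomes a - 30/7 = 0, giving a = 30/7 — point (30/7, -15/28 - sqrt(1631)*I/28).
  b = -15/28 + sqrt(1631)*I/28: the earlier basis element becomes a - 30/7 = 0, giving a = 30/7 — point (30/7, -15/28 + sqrt(1631)*I/28).

{(-4, 0), (-4, 1), (30/7, -15/28 - sqrt(1631)*I/28), (30/7, -15/28 + sqrt(1631)*I/28)}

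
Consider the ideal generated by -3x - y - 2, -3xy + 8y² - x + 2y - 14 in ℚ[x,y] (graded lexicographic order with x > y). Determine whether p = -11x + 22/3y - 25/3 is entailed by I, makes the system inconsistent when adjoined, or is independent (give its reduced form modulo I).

First compute the reduced Gröbner basis of I by Buchberger's algorithm.
f_1 = -3x - y - 2, LT = x.
f_2 = -3xy + 8y² - x + 2y - 14, LT = xy.

S(f_1,f_2): lcm = xy. S = 3y² - ⅓x + 4/3y - 14/3.
  leading term y²: no divisor's leading term divides it; move 3y² to the remainder.
  leading term x: subtract (1/9)·f_1 from -⅓x + 4/3y - 14/3 → 13/9y - 40/9
  leading term y: no divisor's leading term divides it; move 13/9y to the remainder.
  leading term 1: no divisor's leading term divides it; move -40/9 to the remainder.
  remainder 3y² + 13/9y - 40/9 ≠ 0; add h_3 = 3y² + 13/9y - 40/9 to the basis.

S(f_1,h_3): leading monomials are coprime, so the S-polynomial reduces to 0 (Buchberger's first criterion).
S(f_2,h_3): lcm = xy². S = -8/3y³ - 4/27xy - ⅔y² + 40/27x + 14/3y.
  leading term y³: subtract (-8/9y)·h_3 from -8/3y³ - 4/27xy - ⅔y² + 40/27x + 14/3y → -4/27xy + 50/81y² + 40/27x + 58/81y
  leading term xy: subtract (4/81y)·f_1 from -4/27xy + 50/81y² + 40/27x + 58/81y → ⅔y² + 40/27x + 22/27y
  leading term y²: subtract (2/9)·h_3 from ⅔y² + 40/27x + 22/27y → 40/27x + 40/81y + 80/81
  leading term x: subtract (-40/81)·f_1 from 40/27x + 40/81y + 80/81 → 0
  remainder 0.

Every S-polynomial of the final basis reduces to 0, so we have a Gröbner basis.
Inter-reduce: drop elements whose leading term is divisible by another's, tail-reduce, and make monic.
Reduced Gröbner basis: {y² + 13/27y - 40/27, x + ⅓y + ⅔}.
Label its elements g_1 = y² + 13/27y - 40/27, g_2 = x + ⅓y + ⅔.

Reduce p = -11x + 22/3y - 25/3 modulo G:
  leading term x: subtract (-11)·g_2 from -11x + 22/3y - 25/3 → 11y - 1
  leading term y: no divisor's leading term divides it; move 11y to the remainder.
  leading term 1: no divisor's leading term divides it; move -1 to the remainder.
  normal form = 11y - 1.
The normal form is nonzero, so p ∉ I. Since p minus its normal form lies in I, I + (p) = I + (r) where r = 11y - 1; decide whether this ideal is the whole ring.
Run Buchberger on G together with r (pairs among the g_i already reduce to 0 since G is a Gröbner basis):
g_1 = y² + 13/27y - 40/27, LT = y².
g_2 = x + ⅓y + ⅔, LT = x.
r = 11y - 1, LT = y.

S(g_1,g_2): leading monomials are coprime, so the S-polynomial reduces to 0 (Buchberger's first criterion).
S(g_1,r): lcm = y². S = 170/297y - 40/27.
  leading term y: subtract (170/3267)·r from 170/297y - 40/27 → -4670/3267
  leading term 1: no divisor's leading term divides it; move -4670/3267 to the remainder.
  remainder -4670/3267 ≠ 0; add m_4 = -4670/3267 to the basis.

S(g_2,r): leading monomials are coprime, so the S-polynomial reduces to 0 (Buchberger's first criterion).
S(g_1,m_4): leading monomials are coprime, so the S-polynomial reduces to 0 (Buchberger's first criterion).
S(g_2,m_4): leading monomials are coprime, so the S-polynomial reduces to 0 (Buchberger's first criterion).
S(r,m_4): leading monomials are coprime, so the S-polynomial reduces to 0 (Buchberger's first criterion).
Every S-polynomial of the final basis reduces to 0, so we have a Gröbner basis.
Inter-reduce: drop elements whose leading term is divisible by another's, tail-reduce, and make monic.
Reduced Gröbner basis: {1}.
The reduced Gröbner basis of I + (p) is {1}: the ideal is the whole ring, so the enlarged system has no common solution — adjoining p is inconsistent.

Adjoining -11x + 22/3y - 25/3 makes the ideal the whole ring: the system is inconsistent.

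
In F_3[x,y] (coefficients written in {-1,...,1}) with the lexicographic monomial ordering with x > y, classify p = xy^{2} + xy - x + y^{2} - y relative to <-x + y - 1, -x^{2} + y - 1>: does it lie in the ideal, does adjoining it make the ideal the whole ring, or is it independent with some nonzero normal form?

First compute the reduced Gröbner basis of I by Buchberger's algorithm.
f_1 = -x + y - 1, LT = x.
f_2 = -x^{2} + y - 1, LT = x^{2}.

S(f_1,f_2): lcm = x^{2}. S = -xy + x + y - 1.
  reduce S modulo (f_1, f_2):
  remainder -y^{2} + 1 ≠ 0; add h_3 = -y^{2} + 1 to the basis.

The other S-polynomials (S(f_1,h_3), S(f_2,h_3)) all reduce to 0 modulo the current basis, so we have a Gröbner basis.
Inter-reduce: drop elements whose leading term is divisible by another's, tail-reduce, and make monic.
Reduced Gröbner basis: {x - y + 1, y^{2} - 1}.
Label its elements g_1 = x - y + 1, g_2 = y^{2} - 1.

Reduce p = xy^{2} + xy - x + y^{2} - y modulo G:
  leading term xy^{2}: subtract (y^{2})·g_1 from xy^{2} + xy - x + y^{2} - y → xy - x + y^{3} - y
  leading term xy: subtract (y)·g_1 from xy - x + y^{3} - y → -x + y^{3} + y^{2} + y
  leading term x: subtract (-1)·g_1 from -x + y^{3} + y^{2} + y → y^{3} + y^{2} + 1
  leading term y^{3}: subtract (y)·g_2 from y^{3} + y^{2} + 1 → y^{2} + y + 1
  leading term y^{2}: subtract (1)·g_2 from y^{2} + y + 1 → y - 1
  leading term y: no divisor's leading term divides it; move y to the remainder.
  leading term 1: no divisor's leading term divides it; move -1 to the remainder.
  normal form = y - 1.
The normal form is nonzero, so p ∉ I. Since p minus its normal form lies in I, I + (p) = I + (r) where r = y - 1; decide whether this ideal is the whole ring.
Run Buchberger on G together with r (pairs among the g_i already reduce to 0 since G is a Gröbner basis):
g_1 = x - y + 1, LT = x.
g_2 = y^{2} - 1, LT = y^{2}.
r = y - 1, LT = y.

The S-polynomials (S(g_1,g_2), S(g_1,r), S(g_2,r)) all reduce to 0 modulo the current basis, so we have a Gröbner basis.
Inter-reduce: drop elements whose leading term is divisible by another's, tail-reduce, and make monic.
Reduced Gröbner basis: {x, y - 1}.
The reduced Gröbner basis of I + (p) is {x, y - 1} ≠ {1}, a proper ideal, so the enlarged system stays consistent: p is independent of I, with normal form y - 1.

xy^{2} + xy - x + y^{2} - y is independent of I; its normal form modulo I is y - 1.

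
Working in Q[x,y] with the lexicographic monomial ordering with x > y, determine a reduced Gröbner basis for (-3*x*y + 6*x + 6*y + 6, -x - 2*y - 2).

G = {x + 2*y + 2, y**2 - 1}

f_1 = -3*x*y + 6*x + 6*y + 6, LT = x*y.
f_2 = -x - 2*y - 2, LT = x.

S(f_1,f_2): lcm = x*y. S = -2*x - 2*y**2 - 4*y - 2.
  leading term x: subtract (2)·f_2 from -2*x - 2*y**2 - 4*y - 2 → -2*y**2 + 2
  leading term y**2: no divisor's leading term divides it; move -2*y**2 to the remainder.
  leading term 1: no divisor's leading term divides it; move 2 to the remainder.
  remainder -2*y**2 + 2 ≠ 0; add g_3 = -2*y**2 + 2 to the basis.

The other S-polynomials (S(f_1,g_3), S(f_2,g_3)) all reduce to 0 modulo the current basis, so we have a Gröbner basis.
Inter-reduce: drop elements whose leading term is divisible by another's, tail-reduce, and make monic.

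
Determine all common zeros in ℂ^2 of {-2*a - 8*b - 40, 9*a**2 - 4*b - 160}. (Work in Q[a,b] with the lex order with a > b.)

Compute a lex Gröbner basis by Buchberger's algorithm.
f_1 = -2*a - 8*b - 40, LT = a.
f_2 = 9*a**2 - 4*b - 160, LT = a**2.

S(f_1,f_2): lcm = a**2. S = 4*a*b + 20*a + 4/9*b + 160/9.
  reduce S modulo (f_1, f_2):
  remainder -16*b**2 - 1436/9*b - 3440/9 ≠ 0; add h_3 = -16*b**2 - 1436/9*b - 3440/9 to the basis.

The other S-polynomials (S(f_1,h_3), S(f_2,h_3)) all reduce to 0 modulo the current basis, so we have a Gröbner basis.
Inter-reduce: drop elements whose leading term is divisible by another's, tail-reduce, and make monic.
Reduced Gröbner basis: {a + 4*b + 20, b**2 + 359/36*b + 215/9}.

The lex basis is triangular: the last element involves only b. Solving b**2 + 359/36*b + 215/9 = 0 gives b ∈ {-215/36, -4}; substituting each value into the earlier elements determines the remaining variables.
  b = -215/36: the earlier basis element becomes a - 35/9 = 0, giving a = 35/9 — point (35/9, -215/36).
  b = -4: the earlier basis element becomes a + 4 = 0, giving a = -4 — point (-4, -4).

{(35/9, -215/36), (-4, -4)}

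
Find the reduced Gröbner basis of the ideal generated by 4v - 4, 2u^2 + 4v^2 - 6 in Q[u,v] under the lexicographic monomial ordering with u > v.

G = {u^2 - 1, v - 1}

Buchberger's algorithm terminates because the ascending chain of leading-term ideals stabilizes.

f_1 = 4v - 4, LT = v.
f_2 = 2u^2 + 4v^2 - 6, LT = u^2.

The S-polynomials (S(f_1,f_2)) all reduce to 0 modulo the current basis, so we have a Gröbner basis.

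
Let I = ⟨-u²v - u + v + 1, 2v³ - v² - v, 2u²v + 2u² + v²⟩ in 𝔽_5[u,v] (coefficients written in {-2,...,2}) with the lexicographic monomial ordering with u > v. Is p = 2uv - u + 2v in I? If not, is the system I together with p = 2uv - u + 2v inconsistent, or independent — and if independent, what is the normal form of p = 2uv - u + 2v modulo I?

Adjoining 2uv - u + 2v makes the ideal the whole ring: the system is inconsistent.

First compute the reduced Gröbner basis of I by Buchberger's algorithm.
f_1 = -u²v - u + v + 1, LT = u²v.
f_2 = 2v³ - v² - v, LT = v³.
f_3 = 2u²v + 2u² + v², LT = u²v.

S(f_1,f_2): lcm = u²v³. S = -2u²v² - 2u²v + uv² - v³ - v².
  reduce S modulo (f_1, f_2, f_3):
  remainder uv² + 2uv + 2u - v² - 2v - 2 ≠ 0; add h_4 = uv² + 2uv + 2u - v² - 2v - 2 to the basis.

S(f_1,f_3): lcm = u²v. S = -u² + u + 2v² - v - 1.
  reduce S modulo (f_1, f_2, f_3, h_4):
  remainder -u² + u + 2v² - v - 1 ≠ 0; add h_5 = -u² + u + 2v² - v - 1 to the basis.

S(f_2,f_3): lcm = u²v³. S = u²v² + 2u²v + 2v⁴.
  reduce S modulo (f_1, f_2, f_3, h_4, h_5):
  remainder -uv - 2u + v + 2 ≠ 0; add h_6 = -uv - 2u + v + 2 to the basis.

S(f_1,h_4): lcm = u²v². S = -2u²v - 2u² + uv² - 2uv + 2u - v² - v.
  reduce S modulo (f_1, f_2, f_3, h_4, h_5, h_6):
  remainder -2u + v² + 2v - 1 ≠ 0; add h_7 = -2u + v² + 2v - 1 to the basis.

S(f_3,h_4): lcm = u²v². S = -u²v - 2u² + uv² + 2uv + 2u - 2v³.
  reduce S modulo (f_1, f_2, f_3, h_4, h_5, h_6, h_7):
  remainder -2v² + v + 1 ≠ 0; add h_8 = -2v² + v + 1 to the basis.

The other S-polynomials (S(f_2,h_4), S(f_1,h_5), S(f_2,h_5), S(f_3,h_5), S(h_4,h_5), S(f_1,h_6), S(f_2,h_6), S(f_3,h_6), S(h_4,h_6), S(h_5,h_6), S(f_1,h_7), S(f_2,h_7), S(f_3,h_7), S(h_4,h_7), S(h_5,h_7), S(h_6,h_7), S(f_1,h_8), S(f_2,h_8), S(f_3,h_8), S(h_4,h_8), S(h_5,h_8), S(h_6,h_8), S(h_7,h_8)) all reduce to 0 modulo the current basis, so we have a Gröbner basis.
Inter-reduce: drop elements whose leading term is divisible by another's, tail-reduce, and make monic.
Reduced Gröbner basis: {u - 1, v² + 2v + 2}.
Label its elements g_1 = u - 1, g_2 = v² + 2v + 2.

Reduce p = 2uv - u + 2v modulo G:
  leading term uv: subtract (2v)·g_1 from 2uv - u + 2v → -u - v
  leading term u: subtract (-1)·g_1 from -u - v → -v - 1
  leading term v: no divisor's leading term divides it; move -v to the remainder.
  leading term 1: no divisor's leading term divides it; move -1 to the remainder.
  normal form = -v - 1.
The normal form is nonzero, so p ∉ I. Since p minus its normal form lies in I, I + (p) = I + (r) where r = -v - 1; decide whether this ideal is the whole ring.
Run Buchberger on G together with r (pairs among the g_i already reduce to 0 since G is a Gröbner basis):
g_1 = u - 1, LT = u.
g_2 = v² + 2v + 2, LT = v².
r = -v - 1, LT = v.

S(g_2,r): lcm = v². S = v + 2.
  reduce S modulo (g_1, g_2, r):
  remainder 1 ≠ 0; add m_4 = 1 to the basis.

The other S-polynomials (S(g_1,g_2), S(g_1,r), S(g_1,m_4), S(g_2,m_4), S(r,m_4)) all reduce to 0 modulo the current basis, so we have a Gröbner basis.
Inter-reduce: drop elements whose leading term is divisible by another's, tail-reduce, and make monic.
Reduced Gröbner basis: {1}.
The reduced Gröbner basis of I + (p) is {1}: the ideal is the whole ring, so the enlarged system has no common solution — adjoining p is inconsistent.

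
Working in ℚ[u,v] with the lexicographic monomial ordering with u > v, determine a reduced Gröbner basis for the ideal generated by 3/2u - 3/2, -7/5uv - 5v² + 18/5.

f_1 = 3/2u - 3/2, LT = u.
f_2 = -7/5uv - 5v² + 18/5, LT = uv.

S(f_1,f_2): lcm = uv. S = -25/7v² - v + 18/7.
  reduce S modulo (f_1, f_2):
  remainder -25/7v² - v + 18/7 ≠ 0; add g_3 = -25/7v² - v + 18/7 to the basis.

The other S-polynomials (S(f_1,g_3), S(f_2,g_3)) all reduce to 0 modulo the current basis, so we have a Gröbner basis.
Inter-reduce: drop elements whose leading term is divisible by another's, tail-reduce, and make monic.

G = {u - 1, v² + 7/25v - 18/25}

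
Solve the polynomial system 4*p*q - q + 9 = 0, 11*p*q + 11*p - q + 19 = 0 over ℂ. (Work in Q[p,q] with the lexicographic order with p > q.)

{(1, -3), (-5/22, 33/7)}

Compute a lex Gröbner basis by Buchberger's algorithm.
f_1 = 4*p*q - q + 9, LT = p*q.
f_2 = 11*p*q + 11*p - q + 19, LT = p*q.

S(f_1,f_2): lcm = p*q. S = -p - 7/44*q + 23/44.
  leading term p: no divisor's leading term divides it; move -p to the remainder.
  leading term q: no divisor's leading term divides it; move -7/44*q to the remainder.
  leading term 1: no divisor's leading term divides it; move 23/44 to the remainder.
  remainder -p - 7/44*q + 23/44 ≠ 0; add h_3 = -p - 7/44*q + 23/44 to the basis.

S(f_1,h_3): lcm = p*q. S = -7/44*q**2 + 3/11*q + 9/4.
  leading term q**2: no divisor's leading term divides it; move -7/44*q**2 to the remainder.
  leading term q: no divisor's leading term divides it; move 3/11*q to the remainder.
  leading term 1: no divisor's leading term divides it; move 9/4 to the remainder.
  remainder -7/44*q**2 + 3/11*q + 9/4 ≠ 0; add h_4 = -7/44*q**2 + 3/11*q + 9/4 to the basis.

S(f_2,h_3): lcm = p*q. S = p - 7/44*q**2 + 19/44*q + 19/11.
  leading term p: subtract (-1)·h_3 from p - 7/44*q**2 + 19/44*q + 19/11 → -7/44*q**2 + 3/11*q + 9/4
  leading term q**2: subtract (1)·h_4 from -7/44*q**2 + 3/11*q + 9/4 → 0
  remainder 0.

S(f_1,h_4): lcm = p*q**2. S = 12/7*p*q + 99/7*p - 1/4*q**2 + 9/4*q.
  leading term p*q: subtract (3/7)·f_1 from 12/7*p*q + 99/7*p - 1/4*q**2 + 9/4*q → 99/7*p - 1/4*q**2 + 75/28*q - 27/7
  leading term p: subtract (-99/7)·h_3 from 99/7*p - 1/4*q**2 + 75/28*q - 27/7 → -1/4*q**2 + 3/7*q + 99/28
  leading term q**2: subtract (11/7)·h_4 from -1/4*q**2 + 3/7*q + 99/28 → 0
  remainder 0.

S(f_2,h_4): lcm = p*q**2. S = 19/7*p*q + 99/7*p - 1/11*q**2 + 19/11*q.
  leading term p*q: subtract (19/28)·f_1 from 19/7*p*q + 99/7*p - 1/11*q**2 + 19/11*q → 99/7*p - 1/11*q**2 + 741/308*q - 171/28
  leading term p: subtract (-99/7)·h_3 from 99/7*p - 1/11*q**2 + 741/308*q - 171/28 → -1/11*q**2 + 12/77*q + 9/7
  leading term q**2: subtract (4/7)·h_4 from -1/11*q**2 + 12/77*q + 9/7 → 0
  remainder 0.

S(h_3,h_4): leading monomials are coprime, so the S-polynomial reduces to 0 (Buchberger's first criterion).
Every S-polynomial of the final basis reduces to 0, so we have a Gröbner basis.
Inter-reduce: drop elements whose leading term is divisible by another's, tail-reduce, and make monic.
Reduced Gröbner basis: {p + 7/44*q - 23/44, q**2 - 12/7*q - 99/7}.

Since the basis is lex-ordered, q**2 - 12/7*q - 99/7 is univariate in q. Its roots are {-3, 33/7}. Back-substituting each root into the other basis elements fixes the other coordinates.
  q = -3: the earlier basis element becomes p - 1 = 0, giving p = 1 — point (1, -3).
  q = 33/7: the earlier basis element becomes p + 5/22 = 0, giving p = -5/22 — point (-5/22, 33/7).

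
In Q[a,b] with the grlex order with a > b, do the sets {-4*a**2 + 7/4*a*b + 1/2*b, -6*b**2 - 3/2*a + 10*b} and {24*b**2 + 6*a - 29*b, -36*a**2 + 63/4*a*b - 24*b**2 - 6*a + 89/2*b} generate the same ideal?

Since reduced Gröbner bases are canonical representatives of ideals under a given ordering, it suffices to compute and compare them.
Buchberger on the first generating set:
f_1 = -4*a**2 + 7/4*a*b + 1/2*b, LT = a**2.
f_2 = -6*b**2 - 3/2*a + 10*b, LT = b**2.

The S-polynomials (S(f_1,f_2)) all reduce to 0 modulo the current basis, so we have a Gröbner basis.
Inter-reduce: drop elements whose leading term is divisible by another's, tail-reduce, and make monic.
Reduced Gröbner basis: {a**2 - 7/16*a*b - 1/8*b, b**2 + 1/4*a - 5/3*b}.

Buchberger on the second generating set:
h_1 = 24*b**2 + 6*a - 29*b, LT = b**2.
h_2 = -36*a**2 + 63/4*a*b - 24*b**2 - 6*a + 89/2*b, LT = a**2.

The S-polynomials (S(h_1,h_2)) all reduce to 0 modulo the current basis, so we have a Gröbner basis.
Inter-reduce: drop elements whose leading term is divisible by another's, tail-reduce, and make monic.
Reduced Gröbner basis: {a**2 - 7/16*a*b - 31/72*b, b**2 + 1/4*a - 29/24*b}.

These differ, so the ideals are not equal.
The choice of monomial ordering does not affect the verdict — as long as both bases are computed under the same ordering, their equality decides ideal equality.

No, the ideals differ.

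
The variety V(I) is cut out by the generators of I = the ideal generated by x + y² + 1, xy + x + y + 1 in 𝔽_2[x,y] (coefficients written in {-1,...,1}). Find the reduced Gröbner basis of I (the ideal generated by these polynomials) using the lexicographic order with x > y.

G = {x + y² + 1, y³ + y²}

f_1 = x + y² + 1, LT = x.
f_2 = xy + x + y + 1, LT = xy.

S(f_1,f_2): lcm = xy. S = x + y³ + 1.
  reduce S modulo (f_1, f_2):
  remainder y³ + y² ≠ 0; add g_3 = y³ + y² to the basis.

The other S-polynomials (S(f_1,g_3), S(f_2,g_3)) all reduce to 0 modulo the current basis, so we have a Gröbner basis.
Inter-reduce: drop elements whose leading term is divisible by another's, tail-reduce, and make monic.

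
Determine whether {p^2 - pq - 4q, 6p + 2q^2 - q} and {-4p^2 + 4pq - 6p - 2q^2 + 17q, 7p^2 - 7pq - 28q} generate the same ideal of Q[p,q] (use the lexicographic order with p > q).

Yes, the ideals are equal.

Two ideals are equal iff their reduced Gröbner bases coincide (the reduced basis is unique for a fixed ordering).
Buchberger on the first generating set:
f_1 = p^2 - pq - 4q, LT = p^2.
f_2 = 6p + 2q^2 - q, LT = p.

S(f_1,f_2): lcm = p^2. S = -1/3pq^2 - 5/6pq - 4q.
  reduce S modulo (f_1, f_2):
  remainder 1/9q^4 + 2/9q^3 - 5/36q^2 - 4q ≠ 0; add g_3 = 1/9q^4 + 2/9q^3 - 5/36q^2 - 4q to the basis.

The other S-polynomials (S(f_1,g_3), S(f_2,g_3)) all reduce to 0 modulo the current basis, so we have a Gröbner basis.
Inter-reduce: drop elements whose leading term is divisible by another's, tail-reduce, and make monic.
Reduced Gröbner basis: {p + 1/3q^2 - 1/6q, q^4 + 2q^3 - 5/4q^2 - 36q}.

Buchberger on the second generating set:
h_1 = -4p^2 + 4pq - 6p - 2q^2 + 17q, LT = p^2.
h_2 = 7p^2 - 7pq - 28q, LT = p^2.

S(h_1,h_2): lcm = p^2. S = 3/2p + 1/2q^2 - 1/4q.
  reduce S modulo (h_1, h_2):
  remainder 3/2p + 1/2q^2 - 1/4q ≠ 0; add k_3 = 3/2p + 1/2q^2 - 1/4q to the basis.

S(h_1,k_3): lcm = p^2. S = -1/3pq^2 - 5/6pq + 3/2p + 1/2q^2 - 17/4q.
  reduce S modulo (h_1, h_2, k_3):
  remainder 1/9q^4 + 2/9q^3 - 5/36q^2 - 4q ≠ 0; add k_4 = 1/9q^4 + 2/9q^3 - 5/36q^2 - 4q to the basis.

The other S-polynomials (S(h_2,k_3), S(h_1,k_4), S(h_2,k_4), S(k_3,k_4)) all reduce to 0 modulo the current basis, so we have a Gröbner basis.
Inter-reduce: drop elements whose leading term is divisible by another's, tail-reduce, and make monic.
Reduced Gröbner basis: {p + 1/3q^2 - 1/6q, q^4 + 2q^3 - 5/4q^2 - 36q}.

Same reduced basis, so the two generating sets span the same ideal.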